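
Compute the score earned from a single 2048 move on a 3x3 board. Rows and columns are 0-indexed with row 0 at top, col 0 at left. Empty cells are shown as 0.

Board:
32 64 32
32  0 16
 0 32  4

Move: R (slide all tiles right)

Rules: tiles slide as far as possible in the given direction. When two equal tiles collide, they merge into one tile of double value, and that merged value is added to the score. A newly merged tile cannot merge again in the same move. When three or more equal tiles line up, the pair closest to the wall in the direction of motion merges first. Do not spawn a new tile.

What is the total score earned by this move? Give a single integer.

Answer: 0

Derivation:
Slide right:
row 0: [32, 64, 32] -> [32, 64, 32]  score +0 (running 0)
row 1: [32, 0, 16] -> [0, 32, 16]  score +0 (running 0)
row 2: [0, 32, 4] -> [0, 32, 4]  score +0 (running 0)
Board after move:
32 64 32
 0 32 16
 0 32  4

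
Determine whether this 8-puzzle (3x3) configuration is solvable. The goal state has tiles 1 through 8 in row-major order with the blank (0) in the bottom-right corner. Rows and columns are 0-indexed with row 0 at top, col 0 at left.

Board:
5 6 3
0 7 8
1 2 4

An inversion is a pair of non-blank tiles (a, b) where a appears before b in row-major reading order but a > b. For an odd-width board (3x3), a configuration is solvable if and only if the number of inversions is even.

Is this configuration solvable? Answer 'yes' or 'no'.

Answer: yes

Derivation:
Inversions (pairs i<j in row-major order where tile[i] > tile[j] > 0): 16
16 is even, so the puzzle is solvable.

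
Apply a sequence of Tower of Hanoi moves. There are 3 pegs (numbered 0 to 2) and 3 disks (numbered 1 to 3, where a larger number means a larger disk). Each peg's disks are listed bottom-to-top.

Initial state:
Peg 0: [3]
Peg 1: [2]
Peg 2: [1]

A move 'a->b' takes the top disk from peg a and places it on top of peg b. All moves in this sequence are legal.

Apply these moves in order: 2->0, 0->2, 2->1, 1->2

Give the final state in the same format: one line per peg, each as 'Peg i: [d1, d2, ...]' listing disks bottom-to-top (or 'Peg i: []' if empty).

After move 1 (2->0):
Peg 0: [3, 1]
Peg 1: [2]
Peg 2: []

After move 2 (0->2):
Peg 0: [3]
Peg 1: [2]
Peg 2: [1]

After move 3 (2->1):
Peg 0: [3]
Peg 1: [2, 1]
Peg 2: []

After move 4 (1->2):
Peg 0: [3]
Peg 1: [2]
Peg 2: [1]

Answer: Peg 0: [3]
Peg 1: [2]
Peg 2: [1]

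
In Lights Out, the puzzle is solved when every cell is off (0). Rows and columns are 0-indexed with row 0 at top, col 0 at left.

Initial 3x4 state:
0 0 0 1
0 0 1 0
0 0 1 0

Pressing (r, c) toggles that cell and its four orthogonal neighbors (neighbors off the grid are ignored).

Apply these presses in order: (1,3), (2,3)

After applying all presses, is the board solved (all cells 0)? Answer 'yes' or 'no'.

After press 1 at (1,3):
0 0 0 0
0 0 0 1
0 0 1 1

After press 2 at (2,3):
0 0 0 0
0 0 0 0
0 0 0 0

Lights still on: 0

Answer: yes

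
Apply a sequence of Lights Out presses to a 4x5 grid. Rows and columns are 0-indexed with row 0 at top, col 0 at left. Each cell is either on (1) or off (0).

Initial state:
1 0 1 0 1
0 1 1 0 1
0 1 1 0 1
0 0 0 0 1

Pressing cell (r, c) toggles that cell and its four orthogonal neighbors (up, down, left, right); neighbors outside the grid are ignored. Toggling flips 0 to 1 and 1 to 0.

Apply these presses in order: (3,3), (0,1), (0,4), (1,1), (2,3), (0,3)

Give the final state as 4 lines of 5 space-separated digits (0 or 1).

After press 1 at (3,3):
1 0 1 0 1
0 1 1 0 1
0 1 1 1 1
0 0 1 1 0

After press 2 at (0,1):
0 1 0 0 1
0 0 1 0 1
0 1 1 1 1
0 0 1 1 0

After press 3 at (0,4):
0 1 0 1 0
0 0 1 0 0
0 1 1 1 1
0 0 1 1 0

After press 4 at (1,1):
0 0 0 1 0
1 1 0 0 0
0 0 1 1 1
0 0 1 1 0

After press 5 at (2,3):
0 0 0 1 0
1 1 0 1 0
0 0 0 0 0
0 0 1 0 0

After press 6 at (0,3):
0 0 1 0 1
1 1 0 0 0
0 0 0 0 0
0 0 1 0 0

Answer: 0 0 1 0 1
1 1 0 0 0
0 0 0 0 0
0 0 1 0 0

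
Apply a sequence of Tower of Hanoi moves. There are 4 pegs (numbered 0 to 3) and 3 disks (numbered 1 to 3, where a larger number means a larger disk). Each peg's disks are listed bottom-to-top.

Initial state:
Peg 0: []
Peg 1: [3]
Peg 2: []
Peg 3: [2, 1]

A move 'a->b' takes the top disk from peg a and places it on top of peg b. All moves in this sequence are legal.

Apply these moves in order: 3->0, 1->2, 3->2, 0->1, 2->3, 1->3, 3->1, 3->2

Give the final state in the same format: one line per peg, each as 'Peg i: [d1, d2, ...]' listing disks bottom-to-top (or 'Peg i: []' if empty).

Answer: Peg 0: []
Peg 1: [1]
Peg 2: [3, 2]
Peg 3: []

Derivation:
After move 1 (3->0):
Peg 0: [1]
Peg 1: [3]
Peg 2: []
Peg 3: [2]

After move 2 (1->2):
Peg 0: [1]
Peg 1: []
Peg 2: [3]
Peg 3: [2]

After move 3 (3->2):
Peg 0: [1]
Peg 1: []
Peg 2: [3, 2]
Peg 3: []

After move 4 (0->1):
Peg 0: []
Peg 1: [1]
Peg 2: [3, 2]
Peg 3: []

After move 5 (2->3):
Peg 0: []
Peg 1: [1]
Peg 2: [3]
Peg 3: [2]

After move 6 (1->3):
Peg 0: []
Peg 1: []
Peg 2: [3]
Peg 3: [2, 1]

After move 7 (3->1):
Peg 0: []
Peg 1: [1]
Peg 2: [3]
Peg 3: [2]

After move 8 (3->2):
Peg 0: []
Peg 1: [1]
Peg 2: [3, 2]
Peg 3: []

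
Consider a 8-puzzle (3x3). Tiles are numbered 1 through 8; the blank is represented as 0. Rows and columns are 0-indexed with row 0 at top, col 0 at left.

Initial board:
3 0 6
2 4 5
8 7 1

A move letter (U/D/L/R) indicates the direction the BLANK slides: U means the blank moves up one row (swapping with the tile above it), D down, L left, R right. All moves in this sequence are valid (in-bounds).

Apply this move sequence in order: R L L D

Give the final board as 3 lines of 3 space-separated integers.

Answer: 2 3 6
0 4 5
8 7 1

Derivation:
After move 1 (R):
3 6 0
2 4 5
8 7 1

After move 2 (L):
3 0 6
2 4 5
8 7 1

After move 3 (L):
0 3 6
2 4 5
8 7 1

After move 4 (D):
2 3 6
0 4 5
8 7 1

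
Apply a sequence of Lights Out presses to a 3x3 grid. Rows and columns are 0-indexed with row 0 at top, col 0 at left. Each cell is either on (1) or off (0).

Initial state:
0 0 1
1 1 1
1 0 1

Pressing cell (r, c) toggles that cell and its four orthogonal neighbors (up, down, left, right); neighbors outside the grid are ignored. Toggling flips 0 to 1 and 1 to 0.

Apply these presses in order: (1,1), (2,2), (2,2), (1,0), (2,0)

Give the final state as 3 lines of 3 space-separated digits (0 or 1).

After press 1 at (1,1):
0 1 1
0 0 0
1 1 1

After press 2 at (2,2):
0 1 1
0 0 1
1 0 0

After press 3 at (2,2):
0 1 1
0 0 0
1 1 1

After press 4 at (1,0):
1 1 1
1 1 0
0 1 1

After press 5 at (2,0):
1 1 1
0 1 0
1 0 1

Answer: 1 1 1
0 1 0
1 0 1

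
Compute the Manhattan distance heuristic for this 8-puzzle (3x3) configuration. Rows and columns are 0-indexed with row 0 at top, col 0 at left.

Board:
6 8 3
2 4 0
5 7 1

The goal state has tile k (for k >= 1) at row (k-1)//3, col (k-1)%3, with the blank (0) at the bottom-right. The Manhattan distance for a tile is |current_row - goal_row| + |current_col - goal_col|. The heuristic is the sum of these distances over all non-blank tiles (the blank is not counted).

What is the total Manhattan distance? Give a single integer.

Answer: 15

Derivation:
Tile 6: at (0,0), goal (1,2), distance |0-1|+|0-2| = 3
Tile 8: at (0,1), goal (2,1), distance |0-2|+|1-1| = 2
Tile 3: at (0,2), goal (0,2), distance |0-0|+|2-2| = 0
Tile 2: at (1,0), goal (0,1), distance |1-0|+|0-1| = 2
Tile 4: at (1,1), goal (1,0), distance |1-1|+|1-0| = 1
Tile 5: at (2,0), goal (1,1), distance |2-1|+|0-1| = 2
Tile 7: at (2,1), goal (2,0), distance |2-2|+|1-0| = 1
Tile 1: at (2,2), goal (0,0), distance |2-0|+|2-0| = 4
Sum: 3 + 2 + 0 + 2 + 1 + 2 + 1 + 4 = 15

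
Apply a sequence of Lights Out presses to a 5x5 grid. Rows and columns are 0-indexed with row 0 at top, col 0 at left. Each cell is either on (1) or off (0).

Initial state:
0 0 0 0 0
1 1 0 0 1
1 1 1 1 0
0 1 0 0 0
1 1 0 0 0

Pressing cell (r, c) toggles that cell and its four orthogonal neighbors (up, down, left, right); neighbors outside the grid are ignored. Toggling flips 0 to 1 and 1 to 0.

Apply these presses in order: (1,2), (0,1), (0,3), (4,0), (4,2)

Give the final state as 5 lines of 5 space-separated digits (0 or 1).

Answer: 1 1 1 1 1
1 1 1 0 1
1 1 0 1 0
1 1 1 0 0
0 1 1 1 0

Derivation:
After press 1 at (1,2):
0 0 1 0 0
1 0 1 1 1
1 1 0 1 0
0 1 0 0 0
1 1 0 0 0

After press 2 at (0,1):
1 1 0 0 0
1 1 1 1 1
1 1 0 1 0
0 1 0 0 0
1 1 0 0 0

After press 3 at (0,3):
1 1 1 1 1
1 1 1 0 1
1 1 0 1 0
0 1 0 0 0
1 1 0 0 0

After press 4 at (4,0):
1 1 1 1 1
1 1 1 0 1
1 1 0 1 0
1 1 0 0 0
0 0 0 0 0

After press 5 at (4,2):
1 1 1 1 1
1 1 1 0 1
1 1 0 1 0
1 1 1 0 0
0 1 1 1 0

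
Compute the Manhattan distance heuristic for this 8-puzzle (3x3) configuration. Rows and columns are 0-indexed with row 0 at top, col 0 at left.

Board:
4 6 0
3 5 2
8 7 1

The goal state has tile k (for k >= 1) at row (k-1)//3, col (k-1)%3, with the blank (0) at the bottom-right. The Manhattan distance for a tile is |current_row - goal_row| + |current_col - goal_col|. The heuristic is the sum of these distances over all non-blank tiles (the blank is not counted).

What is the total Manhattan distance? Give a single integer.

Tile 4: (0,0)->(1,0) = 1
Tile 6: (0,1)->(1,2) = 2
Tile 3: (1,0)->(0,2) = 3
Tile 5: (1,1)->(1,1) = 0
Tile 2: (1,2)->(0,1) = 2
Tile 8: (2,0)->(2,1) = 1
Tile 7: (2,1)->(2,0) = 1
Tile 1: (2,2)->(0,0) = 4
Sum: 1 + 2 + 3 + 0 + 2 + 1 + 1 + 4 = 14

Answer: 14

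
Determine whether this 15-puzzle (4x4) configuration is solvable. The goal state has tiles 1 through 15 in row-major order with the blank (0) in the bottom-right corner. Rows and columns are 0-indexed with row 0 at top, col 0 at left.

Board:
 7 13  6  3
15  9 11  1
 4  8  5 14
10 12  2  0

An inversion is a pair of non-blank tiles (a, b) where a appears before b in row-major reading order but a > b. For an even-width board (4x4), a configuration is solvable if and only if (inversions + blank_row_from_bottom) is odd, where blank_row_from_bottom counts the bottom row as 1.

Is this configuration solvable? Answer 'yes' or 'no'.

Answer: yes

Derivation:
Inversions: 54
Blank is in row 3 (0-indexed from top), which is row 1 counting from the bottom (bottom = 1).
54 + 1 = 55, which is odd, so the puzzle is solvable.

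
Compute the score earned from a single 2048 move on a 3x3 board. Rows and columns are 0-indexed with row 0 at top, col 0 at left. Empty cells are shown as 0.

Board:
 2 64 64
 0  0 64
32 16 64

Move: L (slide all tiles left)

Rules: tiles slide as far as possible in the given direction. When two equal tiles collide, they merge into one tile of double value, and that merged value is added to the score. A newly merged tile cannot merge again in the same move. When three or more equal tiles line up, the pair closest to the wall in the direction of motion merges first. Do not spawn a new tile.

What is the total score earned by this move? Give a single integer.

Answer: 128

Derivation:
Slide left:
row 0: [2, 64, 64] -> [2, 128, 0]  score +128 (running 128)
row 1: [0, 0, 64] -> [64, 0, 0]  score +0 (running 128)
row 2: [32, 16, 64] -> [32, 16, 64]  score +0 (running 128)
Board after move:
  2 128   0
 64   0   0
 32  16  64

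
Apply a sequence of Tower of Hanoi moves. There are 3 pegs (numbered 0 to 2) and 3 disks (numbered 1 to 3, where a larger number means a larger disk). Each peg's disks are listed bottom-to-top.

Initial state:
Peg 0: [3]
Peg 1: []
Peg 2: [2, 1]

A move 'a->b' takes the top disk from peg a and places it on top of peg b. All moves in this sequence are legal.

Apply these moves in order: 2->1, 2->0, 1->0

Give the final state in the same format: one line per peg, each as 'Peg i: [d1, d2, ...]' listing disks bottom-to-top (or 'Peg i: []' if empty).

After move 1 (2->1):
Peg 0: [3]
Peg 1: [1]
Peg 2: [2]

After move 2 (2->0):
Peg 0: [3, 2]
Peg 1: [1]
Peg 2: []

After move 3 (1->0):
Peg 0: [3, 2, 1]
Peg 1: []
Peg 2: []

Answer: Peg 0: [3, 2, 1]
Peg 1: []
Peg 2: []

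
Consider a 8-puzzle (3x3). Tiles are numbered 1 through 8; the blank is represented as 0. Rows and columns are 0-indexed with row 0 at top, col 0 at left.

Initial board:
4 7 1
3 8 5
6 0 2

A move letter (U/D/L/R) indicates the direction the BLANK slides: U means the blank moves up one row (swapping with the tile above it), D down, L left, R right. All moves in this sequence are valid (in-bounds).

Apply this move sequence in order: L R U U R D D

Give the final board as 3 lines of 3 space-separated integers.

After move 1 (L):
4 7 1
3 8 5
0 6 2

After move 2 (R):
4 7 1
3 8 5
6 0 2

After move 3 (U):
4 7 1
3 0 5
6 8 2

After move 4 (U):
4 0 1
3 7 5
6 8 2

After move 5 (R):
4 1 0
3 7 5
6 8 2

After move 6 (D):
4 1 5
3 7 0
6 8 2

After move 7 (D):
4 1 5
3 7 2
6 8 0

Answer: 4 1 5
3 7 2
6 8 0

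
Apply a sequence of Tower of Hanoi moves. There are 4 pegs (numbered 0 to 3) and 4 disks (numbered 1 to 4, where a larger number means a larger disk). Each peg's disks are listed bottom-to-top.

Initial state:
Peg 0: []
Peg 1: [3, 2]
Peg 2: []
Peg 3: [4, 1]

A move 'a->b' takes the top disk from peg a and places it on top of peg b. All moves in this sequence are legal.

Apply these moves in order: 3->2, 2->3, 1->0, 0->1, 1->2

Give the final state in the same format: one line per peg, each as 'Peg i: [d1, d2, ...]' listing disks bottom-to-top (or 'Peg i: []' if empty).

After move 1 (3->2):
Peg 0: []
Peg 1: [3, 2]
Peg 2: [1]
Peg 3: [4]

After move 2 (2->3):
Peg 0: []
Peg 1: [3, 2]
Peg 2: []
Peg 3: [4, 1]

After move 3 (1->0):
Peg 0: [2]
Peg 1: [3]
Peg 2: []
Peg 3: [4, 1]

After move 4 (0->1):
Peg 0: []
Peg 1: [3, 2]
Peg 2: []
Peg 3: [4, 1]

After move 5 (1->2):
Peg 0: []
Peg 1: [3]
Peg 2: [2]
Peg 3: [4, 1]

Answer: Peg 0: []
Peg 1: [3]
Peg 2: [2]
Peg 3: [4, 1]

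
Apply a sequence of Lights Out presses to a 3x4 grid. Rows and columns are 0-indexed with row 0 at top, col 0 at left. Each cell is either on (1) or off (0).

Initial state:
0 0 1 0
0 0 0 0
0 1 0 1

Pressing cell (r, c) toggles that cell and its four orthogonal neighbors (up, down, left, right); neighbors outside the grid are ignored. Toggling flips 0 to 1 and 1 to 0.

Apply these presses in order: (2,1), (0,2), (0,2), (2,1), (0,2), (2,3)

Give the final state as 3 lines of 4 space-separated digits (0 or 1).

After press 1 at (2,1):
0 0 1 0
0 1 0 0
1 0 1 1

After press 2 at (0,2):
0 1 0 1
0 1 1 0
1 0 1 1

After press 3 at (0,2):
0 0 1 0
0 1 0 0
1 0 1 1

After press 4 at (2,1):
0 0 1 0
0 0 0 0
0 1 0 1

After press 5 at (0,2):
0 1 0 1
0 0 1 0
0 1 0 1

After press 6 at (2,3):
0 1 0 1
0 0 1 1
0 1 1 0

Answer: 0 1 0 1
0 0 1 1
0 1 1 0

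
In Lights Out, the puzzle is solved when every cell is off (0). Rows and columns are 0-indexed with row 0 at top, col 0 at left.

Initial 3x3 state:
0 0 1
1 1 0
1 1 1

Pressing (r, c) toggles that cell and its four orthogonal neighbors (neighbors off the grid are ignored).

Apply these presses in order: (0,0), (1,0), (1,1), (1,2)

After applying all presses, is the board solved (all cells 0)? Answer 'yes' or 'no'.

After press 1 at (0,0):
1 1 1
0 1 0
1 1 1

After press 2 at (1,0):
0 1 1
1 0 0
0 1 1

After press 3 at (1,1):
0 0 1
0 1 1
0 0 1

After press 4 at (1,2):
0 0 0
0 0 0
0 0 0

Lights still on: 0

Answer: yes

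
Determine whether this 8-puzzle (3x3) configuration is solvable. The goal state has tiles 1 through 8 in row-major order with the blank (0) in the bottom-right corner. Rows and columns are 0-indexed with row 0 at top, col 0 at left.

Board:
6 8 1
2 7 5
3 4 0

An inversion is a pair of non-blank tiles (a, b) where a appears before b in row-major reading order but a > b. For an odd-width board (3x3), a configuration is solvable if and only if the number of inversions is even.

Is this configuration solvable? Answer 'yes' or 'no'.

Answer: yes

Derivation:
Inversions (pairs i<j in row-major order where tile[i] > tile[j] > 0): 16
16 is even, so the puzzle is solvable.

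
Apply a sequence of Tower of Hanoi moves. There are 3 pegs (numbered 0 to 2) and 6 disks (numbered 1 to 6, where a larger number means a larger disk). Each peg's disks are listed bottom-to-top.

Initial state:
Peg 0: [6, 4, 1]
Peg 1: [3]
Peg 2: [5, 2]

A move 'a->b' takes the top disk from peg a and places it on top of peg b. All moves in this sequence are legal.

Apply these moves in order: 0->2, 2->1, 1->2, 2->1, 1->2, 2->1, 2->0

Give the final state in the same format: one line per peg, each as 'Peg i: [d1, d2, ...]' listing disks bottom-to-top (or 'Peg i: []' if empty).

Answer: Peg 0: [6, 4, 2]
Peg 1: [3, 1]
Peg 2: [5]

Derivation:
After move 1 (0->2):
Peg 0: [6, 4]
Peg 1: [3]
Peg 2: [5, 2, 1]

After move 2 (2->1):
Peg 0: [6, 4]
Peg 1: [3, 1]
Peg 2: [5, 2]

After move 3 (1->2):
Peg 0: [6, 4]
Peg 1: [3]
Peg 2: [5, 2, 1]

After move 4 (2->1):
Peg 0: [6, 4]
Peg 1: [3, 1]
Peg 2: [5, 2]

After move 5 (1->2):
Peg 0: [6, 4]
Peg 1: [3]
Peg 2: [5, 2, 1]

After move 6 (2->1):
Peg 0: [6, 4]
Peg 1: [3, 1]
Peg 2: [5, 2]

After move 7 (2->0):
Peg 0: [6, 4, 2]
Peg 1: [3, 1]
Peg 2: [5]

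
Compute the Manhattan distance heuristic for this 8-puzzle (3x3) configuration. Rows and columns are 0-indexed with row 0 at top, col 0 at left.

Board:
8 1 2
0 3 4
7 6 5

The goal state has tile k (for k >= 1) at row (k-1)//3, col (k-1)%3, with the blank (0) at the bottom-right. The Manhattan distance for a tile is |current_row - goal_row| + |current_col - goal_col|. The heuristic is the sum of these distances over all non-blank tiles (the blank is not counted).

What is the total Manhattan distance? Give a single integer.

Tile 8: at (0,0), goal (2,1), distance |0-2|+|0-1| = 3
Tile 1: at (0,1), goal (0,0), distance |0-0|+|1-0| = 1
Tile 2: at (0,2), goal (0,1), distance |0-0|+|2-1| = 1
Tile 3: at (1,1), goal (0,2), distance |1-0|+|1-2| = 2
Tile 4: at (1,2), goal (1,0), distance |1-1|+|2-0| = 2
Tile 7: at (2,0), goal (2,0), distance |2-2|+|0-0| = 0
Tile 6: at (2,1), goal (1,2), distance |2-1|+|1-2| = 2
Tile 5: at (2,2), goal (1,1), distance |2-1|+|2-1| = 2
Sum: 3 + 1 + 1 + 2 + 2 + 0 + 2 + 2 = 13

Answer: 13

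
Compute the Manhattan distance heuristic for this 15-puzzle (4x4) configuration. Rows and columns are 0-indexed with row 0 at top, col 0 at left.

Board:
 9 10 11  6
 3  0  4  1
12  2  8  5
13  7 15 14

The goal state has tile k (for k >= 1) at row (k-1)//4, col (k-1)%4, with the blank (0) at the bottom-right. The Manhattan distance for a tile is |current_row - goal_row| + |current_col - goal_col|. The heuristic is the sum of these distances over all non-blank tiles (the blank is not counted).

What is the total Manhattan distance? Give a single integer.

Tile 9: (0,0)->(2,0) = 2
Tile 10: (0,1)->(2,1) = 2
Tile 11: (0,2)->(2,2) = 2
Tile 6: (0,3)->(1,1) = 3
Tile 3: (1,0)->(0,2) = 3
Tile 4: (1,2)->(0,3) = 2
Tile 1: (1,3)->(0,0) = 4
Tile 12: (2,0)->(2,3) = 3
Tile 2: (2,1)->(0,1) = 2
Tile 8: (2,2)->(1,3) = 2
Tile 5: (2,3)->(1,0) = 4
Tile 13: (3,0)->(3,0) = 0
Tile 7: (3,1)->(1,2) = 3
Tile 15: (3,2)->(3,2) = 0
Tile 14: (3,3)->(3,1) = 2
Sum: 2 + 2 + 2 + 3 + 3 + 2 + 4 + 3 + 2 + 2 + 4 + 0 + 3 + 0 + 2 = 34

Answer: 34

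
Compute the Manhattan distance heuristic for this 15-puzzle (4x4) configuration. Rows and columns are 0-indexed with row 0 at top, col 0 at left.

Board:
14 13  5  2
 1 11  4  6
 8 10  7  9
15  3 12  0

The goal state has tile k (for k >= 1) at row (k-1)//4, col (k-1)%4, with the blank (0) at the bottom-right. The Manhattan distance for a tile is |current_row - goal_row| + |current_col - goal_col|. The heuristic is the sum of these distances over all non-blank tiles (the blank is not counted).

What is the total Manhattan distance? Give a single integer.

Answer: 36

Derivation:
Tile 14: at (0,0), goal (3,1), distance |0-3|+|0-1| = 4
Tile 13: at (0,1), goal (3,0), distance |0-3|+|1-0| = 4
Tile 5: at (0,2), goal (1,0), distance |0-1|+|2-0| = 3
Tile 2: at (0,3), goal (0,1), distance |0-0|+|3-1| = 2
Tile 1: at (1,0), goal (0,0), distance |1-0|+|0-0| = 1
Tile 11: at (1,1), goal (2,2), distance |1-2|+|1-2| = 2
Tile 4: at (1,2), goal (0,3), distance |1-0|+|2-3| = 2
Tile 6: at (1,3), goal (1,1), distance |1-1|+|3-1| = 2
Tile 8: at (2,0), goal (1,3), distance |2-1|+|0-3| = 4
Tile 10: at (2,1), goal (2,1), distance |2-2|+|1-1| = 0
Tile 7: at (2,2), goal (1,2), distance |2-1|+|2-2| = 1
Tile 9: at (2,3), goal (2,0), distance |2-2|+|3-0| = 3
Tile 15: at (3,0), goal (3,2), distance |3-3|+|0-2| = 2
Tile 3: at (3,1), goal (0,2), distance |3-0|+|1-2| = 4
Tile 12: at (3,2), goal (2,3), distance |3-2|+|2-3| = 2
Sum: 4 + 4 + 3 + 2 + 1 + 2 + 2 + 2 + 4 + 0 + 1 + 3 + 2 + 4 + 2 = 36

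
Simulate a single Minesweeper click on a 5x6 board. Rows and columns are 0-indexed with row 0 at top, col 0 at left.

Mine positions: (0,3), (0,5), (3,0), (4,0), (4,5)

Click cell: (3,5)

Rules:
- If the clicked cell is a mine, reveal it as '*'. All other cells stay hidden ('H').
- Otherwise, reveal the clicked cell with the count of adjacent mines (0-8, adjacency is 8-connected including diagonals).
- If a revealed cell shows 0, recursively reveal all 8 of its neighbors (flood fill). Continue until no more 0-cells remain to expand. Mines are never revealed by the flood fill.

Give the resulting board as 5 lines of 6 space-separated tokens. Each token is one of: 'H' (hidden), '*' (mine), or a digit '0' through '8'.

H H H H H H
H H H H H H
H H H H H H
H H H H H 1
H H H H H H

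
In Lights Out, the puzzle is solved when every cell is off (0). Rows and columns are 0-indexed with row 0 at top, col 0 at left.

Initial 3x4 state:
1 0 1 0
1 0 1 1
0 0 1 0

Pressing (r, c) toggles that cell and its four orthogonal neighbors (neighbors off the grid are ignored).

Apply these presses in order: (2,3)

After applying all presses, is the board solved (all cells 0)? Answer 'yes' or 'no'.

After press 1 at (2,3):
1 0 1 0
1 0 1 0
0 0 0 1

Lights still on: 5

Answer: no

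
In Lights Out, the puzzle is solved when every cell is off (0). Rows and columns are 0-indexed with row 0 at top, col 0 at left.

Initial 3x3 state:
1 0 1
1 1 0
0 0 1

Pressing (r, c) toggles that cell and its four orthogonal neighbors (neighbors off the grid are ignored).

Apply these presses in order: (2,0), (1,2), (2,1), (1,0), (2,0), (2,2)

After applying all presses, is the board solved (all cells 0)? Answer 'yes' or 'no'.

Answer: yes

Derivation:
After press 1 at (2,0):
1 0 1
0 1 0
1 1 1

After press 2 at (1,2):
1 0 0
0 0 1
1 1 0

After press 3 at (2,1):
1 0 0
0 1 1
0 0 1

After press 4 at (1,0):
0 0 0
1 0 1
1 0 1

After press 5 at (2,0):
0 0 0
0 0 1
0 1 1

After press 6 at (2,2):
0 0 0
0 0 0
0 0 0

Lights still on: 0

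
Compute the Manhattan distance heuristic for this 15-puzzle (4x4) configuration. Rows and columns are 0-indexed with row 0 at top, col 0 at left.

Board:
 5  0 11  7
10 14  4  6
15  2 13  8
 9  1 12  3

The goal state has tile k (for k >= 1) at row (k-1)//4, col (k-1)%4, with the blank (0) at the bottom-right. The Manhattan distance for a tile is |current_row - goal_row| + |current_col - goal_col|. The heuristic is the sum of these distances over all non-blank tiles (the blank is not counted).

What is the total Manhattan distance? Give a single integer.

Answer: 33

Derivation:
Tile 5: at (0,0), goal (1,0), distance |0-1|+|0-0| = 1
Tile 11: at (0,2), goal (2,2), distance |0-2|+|2-2| = 2
Tile 7: at (0,3), goal (1,2), distance |0-1|+|3-2| = 2
Tile 10: at (1,0), goal (2,1), distance |1-2|+|0-1| = 2
Tile 14: at (1,1), goal (3,1), distance |1-3|+|1-1| = 2
Tile 4: at (1,2), goal (0,3), distance |1-0|+|2-3| = 2
Tile 6: at (1,3), goal (1,1), distance |1-1|+|3-1| = 2
Tile 15: at (2,0), goal (3,2), distance |2-3|+|0-2| = 3
Tile 2: at (2,1), goal (0,1), distance |2-0|+|1-1| = 2
Tile 13: at (2,2), goal (3,0), distance |2-3|+|2-0| = 3
Tile 8: at (2,3), goal (1,3), distance |2-1|+|3-3| = 1
Tile 9: at (3,0), goal (2,0), distance |3-2|+|0-0| = 1
Tile 1: at (3,1), goal (0,0), distance |3-0|+|1-0| = 4
Tile 12: at (3,2), goal (2,3), distance |3-2|+|2-3| = 2
Tile 3: at (3,3), goal (0,2), distance |3-0|+|3-2| = 4
Sum: 1 + 2 + 2 + 2 + 2 + 2 + 2 + 3 + 2 + 3 + 1 + 1 + 4 + 2 + 4 = 33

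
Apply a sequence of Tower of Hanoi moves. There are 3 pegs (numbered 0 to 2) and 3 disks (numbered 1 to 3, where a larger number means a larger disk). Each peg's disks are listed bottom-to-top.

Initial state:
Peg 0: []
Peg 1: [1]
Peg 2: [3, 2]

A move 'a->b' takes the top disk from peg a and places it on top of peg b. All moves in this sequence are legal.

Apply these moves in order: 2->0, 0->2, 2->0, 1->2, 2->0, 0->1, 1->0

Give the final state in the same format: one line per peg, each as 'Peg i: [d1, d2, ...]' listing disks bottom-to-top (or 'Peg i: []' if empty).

After move 1 (2->0):
Peg 0: [2]
Peg 1: [1]
Peg 2: [3]

After move 2 (0->2):
Peg 0: []
Peg 1: [1]
Peg 2: [3, 2]

After move 3 (2->0):
Peg 0: [2]
Peg 1: [1]
Peg 2: [3]

After move 4 (1->2):
Peg 0: [2]
Peg 1: []
Peg 2: [3, 1]

After move 5 (2->0):
Peg 0: [2, 1]
Peg 1: []
Peg 2: [3]

After move 6 (0->1):
Peg 0: [2]
Peg 1: [1]
Peg 2: [3]

After move 7 (1->0):
Peg 0: [2, 1]
Peg 1: []
Peg 2: [3]

Answer: Peg 0: [2, 1]
Peg 1: []
Peg 2: [3]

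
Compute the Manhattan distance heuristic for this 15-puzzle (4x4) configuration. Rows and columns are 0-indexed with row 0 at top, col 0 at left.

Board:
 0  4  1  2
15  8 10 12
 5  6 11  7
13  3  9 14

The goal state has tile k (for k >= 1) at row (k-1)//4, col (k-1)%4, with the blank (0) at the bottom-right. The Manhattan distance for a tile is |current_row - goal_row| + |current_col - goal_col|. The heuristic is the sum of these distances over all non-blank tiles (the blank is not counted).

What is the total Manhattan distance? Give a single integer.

Tile 4: at (0,1), goal (0,3), distance |0-0|+|1-3| = 2
Tile 1: at (0,2), goal (0,0), distance |0-0|+|2-0| = 2
Tile 2: at (0,3), goal (0,1), distance |0-0|+|3-1| = 2
Tile 15: at (1,0), goal (3,2), distance |1-3|+|0-2| = 4
Tile 8: at (1,1), goal (1,3), distance |1-1|+|1-3| = 2
Tile 10: at (1,2), goal (2,1), distance |1-2|+|2-1| = 2
Tile 12: at (1,3), goal (2,3), distance |1-2|+|3-3| = 1
Tile 5: at (2,0), goal (1,0), distance |2-1|+|0-0| = 1
Tile 6: at (2,1), goal (1,1), distance |2-1|+|1-1| = 1
Tile 11: at (2,2), goal (2,2), distance |2-2|+|2-2| = 0
Tile 7: at (2,3), goal (1,2), distance |2-1|+|3-2| = 2
Tile 13: at (3,0), goal (3,0), distance |3-3|+|0-0| = 0
Tile 3: at (3,1), goal (0,2), distance |3-0|+|1-2| = 4
Tile 9: at (3,2), goal (2,0), distance |3-2|+|2-0| = 3
Tile 14: at (3,3), goal (3,1), distance |3-3|+|3-1| = 2
Sum: 2 + 2 + 2 + 4 + 2 + 2 + 1 + 1 + 1 + 0 + 2 + 0 + 4 + 3 + 2 = 28

Answer: 28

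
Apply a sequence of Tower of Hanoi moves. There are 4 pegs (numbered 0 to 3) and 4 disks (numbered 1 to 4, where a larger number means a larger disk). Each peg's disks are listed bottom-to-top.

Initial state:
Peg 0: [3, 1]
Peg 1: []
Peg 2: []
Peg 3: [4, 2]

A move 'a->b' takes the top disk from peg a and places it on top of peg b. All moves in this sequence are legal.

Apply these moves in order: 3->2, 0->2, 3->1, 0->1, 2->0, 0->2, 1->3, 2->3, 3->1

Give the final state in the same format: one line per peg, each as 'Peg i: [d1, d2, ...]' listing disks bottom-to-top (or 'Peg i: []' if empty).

Answer: Peg 0: []
Peg 1: [4, 1]
Peg 2: [2]
Peg 3: [3]

Derivation:
After move 1 (3->2):
Peg 0: [3, 1]
Peg 1: []
Peg 2: [2]
Peg 3: [4]

After move 2 (0->2):
Peg 0: [3]
Peg 1: []
Peg 2: [2, 1]
Peg 3: [4]

After move 3 (3->1):
Peg 0: [3]
Peg 1: [4]
Peg 2: [2, 1]
Peg 3: []

After move 4 (0->1):
Peg 0: []
Peg 1: [4, 3]
Peg 2: [2, 1]
Peg 3: []

After move 5 (2->0):
Peg 0: [1]
Peg 1: [4, 3]
Peg 2: [2]
Peg 3: []

After move 6 (0->2):
Peg 0: []
Peg 1: [4, 3]
Peg 2: [2, 1]
Peg 3: []

After move 7 (1->3):
Peg 0: []
Peg 1: [4]
Peg 2: [2, 1]
Peg 3: [3]

After move 8 (2->3):
Peg 0: []
Peg 1: [4]
Peg 2: [2]
Peg 3: [3, 1]

After move 9 (3->1):
Peg 0: []
Peg 1: [4, 1]
Peg 2: [2]
Peg 3: [3]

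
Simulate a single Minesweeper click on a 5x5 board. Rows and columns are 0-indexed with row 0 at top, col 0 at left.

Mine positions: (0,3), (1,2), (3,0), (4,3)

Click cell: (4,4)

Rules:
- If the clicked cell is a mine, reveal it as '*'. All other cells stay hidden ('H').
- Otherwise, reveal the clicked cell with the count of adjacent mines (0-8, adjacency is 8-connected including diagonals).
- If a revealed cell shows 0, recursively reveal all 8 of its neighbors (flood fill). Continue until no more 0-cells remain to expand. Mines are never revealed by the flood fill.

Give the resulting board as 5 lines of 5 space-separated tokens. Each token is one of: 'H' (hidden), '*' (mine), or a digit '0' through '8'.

H H H H H
H H H H H
H H H H H
H H H H H
H H H H 1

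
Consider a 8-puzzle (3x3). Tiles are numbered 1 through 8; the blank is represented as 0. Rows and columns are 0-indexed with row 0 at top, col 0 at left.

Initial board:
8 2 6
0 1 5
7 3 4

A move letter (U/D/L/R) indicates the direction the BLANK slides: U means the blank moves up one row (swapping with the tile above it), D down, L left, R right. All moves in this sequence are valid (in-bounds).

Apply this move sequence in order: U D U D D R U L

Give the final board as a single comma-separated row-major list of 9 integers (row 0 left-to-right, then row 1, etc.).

After move 1 (U):
0 2 6
8 1 5
7 3 4

After move 2 (D):
8 2 6
0 1 5
7 3 4

After move 3 (U):
0 2 6
8 1 5
7 3 4

After move 4 (D):
8 2 6
0 1 5
7 3 4

After move 5 (D):
8 2 6
7 1 5
0 3 4

After move 6 (R):
8 2 6
7 1 5
3 0 4

After move 7 (U):
8 2 6
7 0 5
3 1 4

After move 8 (L):
8 2 6
0 7 5
3 1 4

Answer: 8, 2, 6, 0, 7, 5, 3, 1, 4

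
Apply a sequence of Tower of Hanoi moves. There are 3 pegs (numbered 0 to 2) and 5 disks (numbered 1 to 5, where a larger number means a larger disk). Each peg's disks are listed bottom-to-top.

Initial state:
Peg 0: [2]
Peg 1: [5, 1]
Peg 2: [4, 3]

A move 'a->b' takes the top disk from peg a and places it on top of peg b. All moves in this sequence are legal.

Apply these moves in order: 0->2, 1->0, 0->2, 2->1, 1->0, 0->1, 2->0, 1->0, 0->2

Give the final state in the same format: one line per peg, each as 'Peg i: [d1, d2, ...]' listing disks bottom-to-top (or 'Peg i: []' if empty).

After move 1 (0->2):
Peg 0: []
Peg 1: [5, 1]
Peg 2: [4, 3, 2]

After move 2 (1->0):
Peg 0: [1]
Peg 1: [5]
Peg 2: [4, 3, 2]

After move 3 (0->2):
Peg 0: []
Peg 1: [5]
Peg 2: [4, 3, 2, 1]

After move 4 (2->1):
Peg 0: []
Peg 1: [5, 1]
Peg 2: [4, 3, 2]

After move 5 (1->0):
Peg 0: [1]
Peg 1: [5]
Peg 2: [4, 3, 2]

After move 6 (0->1):
Peg 0: []
Peg 1: [5, 1]
Peg 2: [4, 3, 2]

After move 7 (2->0):
Peg 0: [2]
Peg 1: [5, 1]
Peg 2: [4, 3]

After move 8 (1->0):
Peg 0: [2, 1]
Peg 1: [5]
Peg 2: [4, 3]

After move 9 (0->2):
Peg 0: [2]
Peg 1: [5]
Peg 2: [4, 3, 1]

Answer: Peg 0: [2]
Peg 1: [5]
Peg 2: [4, 3, 1]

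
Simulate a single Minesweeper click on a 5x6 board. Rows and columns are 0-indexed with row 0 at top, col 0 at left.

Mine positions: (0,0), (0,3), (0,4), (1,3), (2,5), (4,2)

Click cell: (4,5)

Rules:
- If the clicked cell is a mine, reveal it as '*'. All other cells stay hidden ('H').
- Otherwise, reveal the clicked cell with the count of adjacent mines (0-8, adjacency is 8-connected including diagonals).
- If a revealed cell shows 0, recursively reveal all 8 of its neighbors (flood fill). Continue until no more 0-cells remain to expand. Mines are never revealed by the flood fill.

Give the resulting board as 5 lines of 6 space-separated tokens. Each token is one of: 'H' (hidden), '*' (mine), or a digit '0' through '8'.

H H H H H H
H H H H H H
H H H H H H
H H H 1 1 1
H H H 1 0 0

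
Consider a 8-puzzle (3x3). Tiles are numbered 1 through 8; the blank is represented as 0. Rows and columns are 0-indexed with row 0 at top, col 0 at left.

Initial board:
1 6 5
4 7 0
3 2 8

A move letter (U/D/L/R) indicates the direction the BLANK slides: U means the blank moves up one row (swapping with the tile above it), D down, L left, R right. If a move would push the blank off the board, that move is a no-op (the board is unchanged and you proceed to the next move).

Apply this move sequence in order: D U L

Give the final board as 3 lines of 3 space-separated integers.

Answer: 1 6 5
4 0 7
3 2 8

Derivation:
After move 1 (D):
1 6 5
4 7 8
3 2 0

After move 2 (U):
1 6 5
4 7 0
3 2 8

After move 3 (L):
1 6 5
4 0 7
3 2 8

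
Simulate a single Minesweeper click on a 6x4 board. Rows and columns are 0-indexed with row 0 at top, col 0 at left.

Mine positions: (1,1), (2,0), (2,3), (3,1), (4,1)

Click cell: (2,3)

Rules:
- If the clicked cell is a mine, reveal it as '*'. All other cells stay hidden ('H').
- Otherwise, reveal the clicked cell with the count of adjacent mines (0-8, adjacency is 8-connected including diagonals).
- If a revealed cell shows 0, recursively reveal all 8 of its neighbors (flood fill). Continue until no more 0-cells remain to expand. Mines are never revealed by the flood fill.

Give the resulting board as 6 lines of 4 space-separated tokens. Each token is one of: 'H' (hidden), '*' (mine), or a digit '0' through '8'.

H H H H
H H H H
H H H *
H H H H
H H H H
H H H H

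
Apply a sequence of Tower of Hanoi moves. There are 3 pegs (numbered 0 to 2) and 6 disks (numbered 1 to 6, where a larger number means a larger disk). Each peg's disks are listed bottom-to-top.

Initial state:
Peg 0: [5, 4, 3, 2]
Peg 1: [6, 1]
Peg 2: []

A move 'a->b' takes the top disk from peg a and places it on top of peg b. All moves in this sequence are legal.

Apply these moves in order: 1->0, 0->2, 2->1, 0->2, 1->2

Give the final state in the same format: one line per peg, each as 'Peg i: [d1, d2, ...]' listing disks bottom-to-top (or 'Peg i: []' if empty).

Answer: Peg 0: [5, 4, 3]
Peg 1: [6]
Peg 2: [2, 1]

Derivation:
After move 1 (1->0):
Peg 0: [5, 4, 3, 2, 1]
Peg 1: [6]
Peg 2: []

After move 2 (0->2):
Peg 0: [5, 4, 3, 2]
Peg 1: [6]
Peg 2: [1]

After move 3 (2->1):
Peg 0: [5, 4, 3, 2]
Peg 1: [6, 1]
Peg 2: []

After move 4 (0->2):
Peg 0: [5, 4, 3]
Peg 1: [6, 1]
Peg 2: [2]

After move 5 (1->2):
Peg 0: [5, 4, 3]
Peg 1: [6]
Peg 2: [2, 1]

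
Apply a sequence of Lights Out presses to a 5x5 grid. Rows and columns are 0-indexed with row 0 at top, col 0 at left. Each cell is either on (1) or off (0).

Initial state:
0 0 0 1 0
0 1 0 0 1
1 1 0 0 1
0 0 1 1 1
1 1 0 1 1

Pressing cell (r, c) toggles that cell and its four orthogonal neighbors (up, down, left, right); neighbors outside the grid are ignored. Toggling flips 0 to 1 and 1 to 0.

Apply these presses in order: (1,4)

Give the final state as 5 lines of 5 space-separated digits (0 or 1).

After press 1 at (1,4):
0 0 0 1 1
0 1 0 1 0
1 1 0 0 0
0 0 1 1 1
1 1 0 1 1

Answer: 0 0 0 1 1
0 1 0 1 0
1 1 0 0 0
0 0 1 1 1
1 1 0 1 1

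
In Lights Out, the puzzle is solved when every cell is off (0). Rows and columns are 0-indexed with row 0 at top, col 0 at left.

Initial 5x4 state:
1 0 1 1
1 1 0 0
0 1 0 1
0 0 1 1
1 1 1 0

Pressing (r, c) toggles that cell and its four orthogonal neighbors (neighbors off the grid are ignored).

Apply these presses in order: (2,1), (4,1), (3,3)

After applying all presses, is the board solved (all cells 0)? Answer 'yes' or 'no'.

After press 1 at (2,1):
1 0 1 1
1 0 0 0
1 0 1 1
0 1 1 1
1 1 1 0

After press 2 at (4,1):
1 0 1 1
1 0 0 0
1 0 1 1
0 0 1 1
0 0 0 0

After press 3 at (3,3):
1 0 1 1
1 0 0 0
1 0 1 0
0 0 0 0
0 0 0 1

Lights still on: 7

Answer: no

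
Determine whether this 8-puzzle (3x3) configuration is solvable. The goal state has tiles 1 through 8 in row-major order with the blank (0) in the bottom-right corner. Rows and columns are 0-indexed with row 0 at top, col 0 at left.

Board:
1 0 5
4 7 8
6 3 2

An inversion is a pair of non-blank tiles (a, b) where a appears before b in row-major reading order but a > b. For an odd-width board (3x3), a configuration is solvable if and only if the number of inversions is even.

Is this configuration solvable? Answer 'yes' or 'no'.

Inversions (pairs i<j in row-major order where tile[i] > tile[j] > 0): 14
14 is even, so the puzzle is solvable.

Answer: yes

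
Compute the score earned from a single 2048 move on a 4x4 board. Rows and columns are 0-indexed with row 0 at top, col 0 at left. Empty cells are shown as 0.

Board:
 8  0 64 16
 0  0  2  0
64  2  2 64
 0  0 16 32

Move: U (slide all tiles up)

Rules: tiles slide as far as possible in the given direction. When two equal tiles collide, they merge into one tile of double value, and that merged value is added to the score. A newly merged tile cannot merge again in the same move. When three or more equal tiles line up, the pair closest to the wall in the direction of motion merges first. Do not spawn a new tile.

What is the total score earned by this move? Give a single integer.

Answer: 4

Derivation:
Slide up:
col 0: [8, 0, 64, 0] -> [8, 64, 0, 0]  score +0 (running 0)
col 1: [0, 0, 2, 0] -> [2, 0, 0, 0]  score +0 (running 0)
col 2: [64, 2, 2, 16] -> [64, 4, 16, 0]  score +4 (running 4)
col 3: [16, 0, 64, 32] -> [16, 64, 32, 0]  score +0 (running 4)
Board after move:
 8  2 64 16
64  0  4 64
 0  0 16 32
 0  0  0  0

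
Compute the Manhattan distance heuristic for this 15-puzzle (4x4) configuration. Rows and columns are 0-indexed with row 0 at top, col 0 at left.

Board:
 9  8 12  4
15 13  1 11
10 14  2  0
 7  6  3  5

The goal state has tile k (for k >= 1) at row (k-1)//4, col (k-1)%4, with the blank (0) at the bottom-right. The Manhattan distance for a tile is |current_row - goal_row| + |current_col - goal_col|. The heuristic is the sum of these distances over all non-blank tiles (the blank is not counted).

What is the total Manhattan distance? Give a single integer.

Answer: 39

Derivation:
Tile 9: at (0,0), goal (2,0), distance |0-2|+|0-0| = 2
Tile 8: at (0,1), goal (1,3), distance |0-1|+|1-3| = 3
Tile 12: at (0,2), goal (2,3), distance |0-2|+|2-3| = 3
Tile 4: at (0,3), goal (0,3), distance |0-0|+|3-3| = 0
Tile 15: at (1,0), goal (3,2), distance |1-3|+|0-2| = 4
Tile 13: at (1,1), goal (3,0), distance |1-3|+|1-0| = 3
Tile 1: at (1,2), goal (0,0), distance |1-0|+|2-0| = 3
Tile 11: at (1,3), goal (2,2), distance |1-2|+|3-2| = 2
Tile 10: at (2,0), goal (2,1), distance |2-2|+|0-1| = 1
Tile 14: at (2,1), goal (3,1), distance |2-3|+|1-1| = 1
Tile 2: at (2,2), goal (0,1), distance |2-0|+|2-1| = 3
Tile 7: at (3,0), goal (1,2), distance |3-1|+|0-2| = 4
Tile 6: at (3,1), goal (1,1), distance |3-1|+|1-1| = 2
Tile 3: at (3,2), goal (0,2), distance |3-0|+|2-2| = 3
Tile 5: at (3,3), goal (1,0), distance |3-1|+|3-0| = 5
Sum: 2 + 3 + 3 + 0 + 4 + 3 + 3 + 2 + 1 + 1 + 3 + 4 + 2 + 3 + 5 = 39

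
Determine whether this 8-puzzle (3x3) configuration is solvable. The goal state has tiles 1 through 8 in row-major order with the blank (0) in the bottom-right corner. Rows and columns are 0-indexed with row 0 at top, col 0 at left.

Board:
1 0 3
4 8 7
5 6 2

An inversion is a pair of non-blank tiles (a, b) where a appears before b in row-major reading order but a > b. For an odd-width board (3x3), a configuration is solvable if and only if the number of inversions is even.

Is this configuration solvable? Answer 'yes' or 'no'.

Inversions (pairs i<j in row-major order where tile[i] > tile[j] > 0): 11
11 is odd, so the puzzle is not solvable.

Answer: no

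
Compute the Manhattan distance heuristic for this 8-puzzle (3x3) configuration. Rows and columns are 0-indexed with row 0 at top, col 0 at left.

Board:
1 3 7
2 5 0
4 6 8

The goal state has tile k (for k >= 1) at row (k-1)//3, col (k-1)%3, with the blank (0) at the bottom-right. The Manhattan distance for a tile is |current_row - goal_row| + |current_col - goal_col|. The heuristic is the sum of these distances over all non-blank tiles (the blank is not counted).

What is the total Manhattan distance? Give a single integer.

Tile 1: at (0,0), goal (0,0), distance |0-0|+|0-0| = 0
Tile 3: at (0,1), goal (0,2), distance |0-0|+|1-2| = 1
Tile 7: at (0,2), goal (2,0), distance |0-2|+|2-0| = 4
Tile 2: at (1,0), goal (0,1), distance |1-0|+|0-1| = 2
Tile 5: at (1,1), goal (1,1), distance |1-1|+|1-1| = 0
Tile 4: at (2,0), goal (1,0), distance |2-1|+|0-0| = 1
Tile 6: at (2,1), goal (1,2), distance |2-1|+|1-2| = 2
Tile 8: at (2,2), goal (2,1), distance |2-2|+|2-1| = 1
Sum: 0 + 1 + 4 + 2 + 0 + 1 + 2 + 1 = 11

Answer: 11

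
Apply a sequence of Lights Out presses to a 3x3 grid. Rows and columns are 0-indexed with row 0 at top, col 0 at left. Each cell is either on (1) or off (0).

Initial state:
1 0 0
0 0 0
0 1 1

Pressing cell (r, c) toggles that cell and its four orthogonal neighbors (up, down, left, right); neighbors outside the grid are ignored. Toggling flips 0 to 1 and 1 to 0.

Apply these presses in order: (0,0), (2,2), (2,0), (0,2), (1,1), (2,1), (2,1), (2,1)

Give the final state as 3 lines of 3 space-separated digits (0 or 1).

After press 1 at (0,0):
0 1 0
1 0 0
0 1 1

After press 2 at (2,2):
0 1 0
1 0 1
0 0 0

After press 3 at (2,0):
0 1 0
0 0 1
1 1 0

After press 4 at (0,2):
0 0 1
0 0 0
1 1 0

After press 5 at (1,1):
0 1 1
1 1 1
1 0 0

After press 6 at (2,1):
0 1 1
1 0 1
0 1 1

After press 7 at (2,1):
0 1 1
1 1 1
1 0 0

After press 8 at (2,1):
0 1 1
1 0 1
0 1 1

Answer: 0 1 1
1 0 1
0 1 1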